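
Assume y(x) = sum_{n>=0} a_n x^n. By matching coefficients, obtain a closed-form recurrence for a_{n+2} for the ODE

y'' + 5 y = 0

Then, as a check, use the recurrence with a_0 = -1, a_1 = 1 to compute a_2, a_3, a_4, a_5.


Substitute y = sum_n a_n x^n into y'' + (const) y = 0.
y''(x) = sum_{n>=0} (n+2)(n+1) a_{n+2} x^n.
The ODE becomes sum_n [(n+2)(n+1) a_{n+2} + 5 a_n] x^n = 0.
Setting each coefficient to zero gives the recurrence:
  (n+2)(n+1) a_{n+2} + 5 a_n = 0,
  a_{n+2} = -5 / ((n+1)(n+2)) a_n.

Check with a_0 = -1, a_1 = 1 (apply the recurrence for n = 0, 1, 2, 3): a_0 = -1, a_1 = 1, a_2 = 5/2, a_3 = -5/6, a_4 = -25/24, a_5 = 5/24.

a_{n+2} = -5/((n+1)(n+2)) * a_n; check: a_0 = -1, a_1 = 1, a_2 = 5/2, a_3 = -5/6, a_4 = -25/24, a_5 = 5/24


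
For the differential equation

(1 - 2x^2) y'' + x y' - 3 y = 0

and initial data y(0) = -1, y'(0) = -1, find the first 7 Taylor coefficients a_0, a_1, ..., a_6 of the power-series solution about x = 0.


Ansatz: y(x) = sum_{n>=0} a_n x^n, so y'(x) = sum_{n>=1} n a_n x^(n-1) and y''(x) = sum_{n>=2} n(n-1) a_n x^(n-2).
Substitute into P(x) y'' + Q(x) y' + R(x) y = 0 with P(x) = 1 - 2x^2, Q(x) = x, R(x) = -3, and match powers of x.
Initial conditions: a_0 = -1, a_1 = -1.
Setting the coefficient of each power of x to zero and solving order by order (substituting the coefficients already found):
  x^0: 2 a_2 - 3 a_0 = 0  ->  2 a_2 = 3 a_0 = -3  ->  a_2 = -3/2
  x^1: 6 a_3 - 2 a_1 = 0  ->  6 a_3 = 2 a_1 = -2  ->  a_3 = -1/3
  x^2: 12 a_4 - 5 a_2 = 0  ->  12 a_4 = 5 a_2 = -15/2  ->  a_4 = -5/8
  x^3: 20 a_5 - 12 a_3 = 0  ->  20 a_5 = 12 a_3 = -4  ->  a_5 = -1/5
  x^4: 30 a_6 - 23 a_4 = 0  ->  30 a_6 = 23 a_4 = -115/8  ->  a_6 = -23/48
Truncated series: y(x) = -1 - x - (3/2) x^2 - (1/3) x^3 - (5/8) x^4 - (1/5) x^5 - (23/48) x^6 + O(x^7).

a_0 = -1; a_1 = -1; a_2 = -3/2; a_3 = -1/3; a_4 = -5/8; a_5 = -1/5; a_6 = -23/48


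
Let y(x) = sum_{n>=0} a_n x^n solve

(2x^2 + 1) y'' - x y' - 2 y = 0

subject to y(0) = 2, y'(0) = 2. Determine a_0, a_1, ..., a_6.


Ansatz: y(x) = sum_{n>=0} a_n x^n, so y'(x) = sum_{n>=1} n a_n x^(n-1) and y''(x) = sum_{n>=2} n(n-1) a_n x^(n-2).
Substitute into P(x) y'' + Q(x) y' + R(x) y = 0 with P(x) = 2x^2 + 1, Q(x) = -x, R(x) = -2, and match powers of x.
Initial conditions: a_0 = 2, a_1 = 2.
Setting the coefficient of each power of x to zero and solving order by order (substituting the coefficients already found):
  x^0: 2 a_2 - 2 a_0 = 0  ->  2 a_2 = 2 a_0 = 4  ->  a_2 = 2
  x^1: 6 a_3 - 3 a_1 = 0  ->  6 a_3 = 3 a_1 = 6  ->  a_3 = 1
  x^2: 12 a_4 = 0  ->  a_4 = 0
  x^3: 20 a_5 + 7 a_3 = 0  ->  20 a_5 = -7 a_3 = -7  ->  a_5 = -7/20
  x^4: 30 a_6 + 18 a_4 = 0  ->  30 a_6 = -18 a_4 = 0  ->  a_6 = 0
Truncated series: y(x) = 2 + 2 x + 2 x^2 + x^3 - (7/20) x^5 + O(x^7).

a_0 = 2; a_1 = 2; a_2 = 2; a_3 = 1; a_4 = 0; a_5 = -7/20; a_6 = 0


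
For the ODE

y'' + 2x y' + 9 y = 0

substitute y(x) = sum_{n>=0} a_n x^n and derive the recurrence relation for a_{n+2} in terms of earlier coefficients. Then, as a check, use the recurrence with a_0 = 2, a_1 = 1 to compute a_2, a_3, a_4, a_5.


Substitute y = sum_n a_n x^n.
y''(x) has coefficient (n+2)(n+1) a_{n+2} at x^n;
2 x y'(x) has coefficient 2 n a_n at x^n (shift);
9 y(x) has coefficient 9 a_n at x^n.
Matching x^n: (n+2)(n+1) a_{n+2} + (2n + 9) a_n = 0.
Thus a_{n+2} = (-2n - 9) / ((n+1)(n+2)) * a_n.

Check with a_0 = 2, a_1 = 1 (apply the recurrence for n = 0, 1, 2, 3): a_0 = 2, a_1 = 1, a_2 = -9, a_3 = -11/6, a_4 = 39/4, a_5 = 11/8.

a_(n+2) = (-2n - 9) / ((n+1)(n+2)) * a_n; check: a_0 = 2, a_1 = 1, a_2 = -9, a_3 = -11/6, a_4 = 39/4, a_5 = 11/8


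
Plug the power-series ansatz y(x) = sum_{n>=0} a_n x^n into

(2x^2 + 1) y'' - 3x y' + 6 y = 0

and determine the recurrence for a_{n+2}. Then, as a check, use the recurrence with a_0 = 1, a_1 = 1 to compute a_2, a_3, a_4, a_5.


Substitute y = sum_n a_n x^n.
(1 + 2 x^2) y'' contributes (n+2)(n+1) a_{n+2} + 2 n(n-1) a_n at x^n.
-3 x y'(x) contributes -3 n a_n at x^n.
6 y(x) contributes 6 a_n at x^n.
Matching x^n: (n+2)(n+1) a_{n+2} + (2 n(n-1) - 3 n + 6) a_n = 0.
Thus a_{n+2} = (-2 n(n-1) + 3 n - 6) / ((n+1)(n+2)) * a_n.

Check with a_0 = 1, a_1 = 1 (apply the recurrence for n = 0, 1, 2, 3): a_0 = 1, a_1 = 1, a_2 = -3, a_3 = -1/2, a_4 = 1, a_5 = 9/40.

a_(n+2) = (-2 n(n-1) + 3 n - 6) / ((n+1)(n+2)) * a_n; check: a_0 = 1, a_1 = 1, a_2 = -3, a_3 = -1/2, a_4 = 1, a_5 = 9/40


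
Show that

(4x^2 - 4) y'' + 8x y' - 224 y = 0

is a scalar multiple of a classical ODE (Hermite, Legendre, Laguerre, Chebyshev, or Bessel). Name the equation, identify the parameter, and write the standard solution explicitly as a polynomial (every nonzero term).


All three coefficients share the factor -4; dividing through by -4 gives  (1 - x^2) y'' - 2x y' + 56 y = 0.
This matches the Legendre equation (1 - x^2) y'' - 2x y' + n(n+1) y = 0 (note the -2x y' term) with n(n+1) = 56, so n = 7; the polynomial solution is P_7(x).
With y = sum_k a_k x^k, matching x^k gives (k+2)(k+1) a_{k+2} = [k(k+1) - n(n+1)] a_k = (k - 7)(k + 8) a_k. The right side vanishes at k = 7, so the series with the parity of 7 terminates at degree 7.
Standard normalization (P_n(1) = 1): leading coefficient (2n)!/(2^n (n!)^2) = 87178291200/(128*25401600) = 429/16, so a_7 = 429/16. Work downward with a_k = (k+1)(k+2) a_{k+2} / ((k - 7)(k + 8)):
  a_5 = (6)(7)(429/16) / ((5 - 7)(5 + 8)) = (9009/8)/(-26) = -693/16
  a_3 = (4)(5)(-693/16) / ((3 - 7)(3 + 8)) = (-3465/4)/(-44) = 315/16
  a_1 = (2)(3)(315/16) / ((1 - 7)(1 + 8)) = (945/8)/(-54) = -35/16
Hence P_7(x) = 429 x^7/16 - 693 x^5/16 + 315 x^3/16 - 35 x/16.

P_7(x); series = 429 x^7/16 - 693 x^5/16 + 315 x^3/16 - 35 x/16


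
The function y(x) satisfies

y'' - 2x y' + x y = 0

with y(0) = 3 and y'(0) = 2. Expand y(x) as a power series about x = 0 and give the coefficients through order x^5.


Ansatz: y(x) = sum_{n>=0} a_n x^n, so y'(x) = sum_{n>=1} n a_n x^(n-1) and y''(x) = sum_{n>=2} n(n-1) a_n x^(n-2).
Substitute into P(x) y'' + Q(x) y' + R(x) y = 0 with P(x) = 1, Q(x) = -2x, R(x) = x, and match powers of x.
Initial conditions: a_0 = 3, a_1 = 2.
Setting the coefficient of each power of x to zero and solving order by order (substituting the coefficients already found):
  x^0: 2 a_2 = 0  ->  a_2 = 0
  x^1: 6 a_3 - 2 a_1 + a_0 = 0  ->  6 a_3 = 2 a_1 - a_0 = 1  ->  a_3 = 1/6
  x^2: 12 a_4 - 4 a_2 + a_1 = 0  ->  12 a_4 = 4 a_2 - a_1 = -2  ->  a_4 = -1/6
  x^3: 20 a_5 - 6 a_3 + a_2 = 0  ->  20 a_5 = 6 a_3 - a_2 = 1  ->  a_5 = 1/20
Truncated series: y(x) = 3 + 2 x + (1/6) x^3 - (1/6) x^4 + (1/20) x^5 + O(x^6).

a_0 = 3; a_1 = 2; a_2 = 0; a_3 = 1/6; a_4 = -1/6; a_5 = 1/20


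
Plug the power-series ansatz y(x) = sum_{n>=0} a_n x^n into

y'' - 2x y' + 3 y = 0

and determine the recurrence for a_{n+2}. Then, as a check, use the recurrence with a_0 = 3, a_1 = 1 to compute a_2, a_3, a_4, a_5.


Substitute y = sum_n a_n x^n.
y''(x) has coefficient (n+2)(n+1) a_{n+2} at x^n;
-2 x y'(x) has coefficient -2 n a_n at x^n (shift);
3 y(x) has coefficient 3 a_n at x^n.
Matching x^n: (n+2)(n+1) a_{n+2} + (-2n + 3) a_n = 0.
Thus a_{n+2} = (2n - 3) / ((n+1)(n+2)) * a_n.

Check with a_0 = 3, a_1 = 1 (apply the recurrence for n = 0, 1, 2, 3): a_0 = 3, a_1 = 1, a_2 = -9/2, a_3 = -1/6, a_4 = -3/8, a_5 = -1/40.

a_(n+2) = (2n - 3) / ((n+1)(n+2)) * a_n; check: a_0 = 3, a_1 = 1, a_2 = -9/2, a_3 = -1/6, a_4 = -3/8, a_5 = -1/40


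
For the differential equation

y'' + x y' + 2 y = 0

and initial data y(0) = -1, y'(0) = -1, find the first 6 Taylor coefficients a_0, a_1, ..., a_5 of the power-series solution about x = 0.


Ansatz: y(x) = sum_{n>=0} a_n x^n, so y'(x) = sum_{n>=1} n a_n x^(n-1) and y''(x) = sum_{n>=2} n(n-1) a_n x^(n-2).
Substitute into P(x) y'' + Q(x) y' + R(x) y = 0 with P(x) = 1, Q(x) = x, R(x) = 2, and match powers of x.
Initial conditions: a_0 = -1, a_1 = -1.
Setting the coefficient of each power of x to zero and solving order by order (substituting the coefficients already found):
  x^0: 2 a_2 + 2 a_0 = 0  ->  2 a_2 = -2 a_0 = 2  ->  a_2 = 1
  x^1: 6 a_3 + 3 a_1 = 0  ->  6 a_3 = -3 a_1 = 3  ->  a_3 = 1/2
  x^2: 12 a_4 + 4 a_2 = 0  ->  12 a_4 = -4 a_2 = -4  ->  a_4 = -1/3
  x^3: 20 a_5 + 5 a_3 = 0  ->  20 a_5 = -5 a_3 = -5/2  ->  a_5 = -1/8
Truncated series: y(x) = -1 - x + x^2 + (1/2) x^3 - (1/3) x^4 - (1/8) x^5 + O(x^6).

a_0 = -1; a_1 = -1; a_2 = 1; a_3 = 1/2; a_4 = -1/3; a_5 = -1/8


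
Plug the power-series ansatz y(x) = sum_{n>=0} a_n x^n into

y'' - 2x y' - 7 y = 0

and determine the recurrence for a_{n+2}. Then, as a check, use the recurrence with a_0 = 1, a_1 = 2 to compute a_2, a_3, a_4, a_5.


Substitute y = sum_n a_n x^n.
y''(x) has coefficient (n+2)(n+1) a_{n+2} at x^n;
-2 x y'(x) has coefficient -2 n a_n at x^n (shift);
-7 y(x) has coefficient -7 a_n at x^n.
Matching x^n: (n+2)(n+1) a_{n+2} + (-2n - 7) a_n = 0.
Thus a_{n+2} = (2n + 7) / ((n+1)(n+2)) * a_n.

Check with a_0 = 1, a_1 = 2 (apply the recurrence for n = 0, 1, 2, 3): a_0 = 1, a_1 = 2, a_2 = 7/2, a_3 = 3, a_4 = 77/24, a_5 = 39/20.

a_(n+2) = (2n + 7) / ((n+1)(n+2)) * a_n; check: a_0 = 1, a_1 = 2, a_2 = 7/2, a_3 = 3, a_4 = 77/24, a_5 = 39/20


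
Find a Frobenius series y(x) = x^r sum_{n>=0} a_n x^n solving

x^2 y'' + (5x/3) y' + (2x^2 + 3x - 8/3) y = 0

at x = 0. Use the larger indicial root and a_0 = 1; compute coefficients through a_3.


Write in Frobenius form y'' + (p(x)/x) y' + (q(x)/x^2) y = 0:
  p(x) = 5/3,  q(x) = 2x^2 + 3x - 8/3.
Indicial equation: r(r-1) + (5/3) r + (-8/3) = 0 -> roots r_1 = 4/3, r_2 = -2.
Take r = r_1 = 4/3. Let y(x) = x^r sum_{n>=0} a_n x^n with a_0 = 1.
Substitute y = x^r sum a_n x^n and match x^{r+n}. The recurrence is
  D(n) a_n + 3 a_{n-1} + 2 a_{n-2} = 0,  where D(n) = (r+n)(r+n-1) + (5/3)(r+n) + (-8/3).
  a_n = [-3 a_{n-1} - 2 a_{n-2}] / D(n).
Since the indicial polynomial factors as (r - r_1)(r - r_2), D(n) = (r_1 + n - r_1)(r_1 + n - r_2) = n(n + 10/3).
Evaluating step by step (a_0 = 1):
  n = 1: D(1) = 1(1 + 10/3) = 13/3; numerator = -3(1) = -3; a_1 = (-3)/(13/3) = -9/13
  n = 2: D(2) = 2(2 + 10/3) = 32/3; numerator = -3(-9/13) - 2(1) = 1/13; a_2 = (1/13)/(32/3) = 3/416
  n = 3: D(3) = 3(3 + 10/3) = 19; numerator = -3(3/416) - 2(-9/13) = 567/416; a_3 = (567/416)/(19) = 567/7904

r = 4/3; a_0 = 1; a_1 = -9/13; a_2 = 3/416; a_3 = 567/7904


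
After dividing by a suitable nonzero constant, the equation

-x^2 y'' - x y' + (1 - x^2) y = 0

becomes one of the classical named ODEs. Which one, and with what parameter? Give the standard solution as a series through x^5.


All three coefficients share the factor -1; dividing through by -1 gives  x^2 y'' + x y' + (x^2 - 1) y = 0.
This matches the Bessel equation x^2 y'' + x y' + (x^2 - nu^2) y = 0 with nu^2 = 1, so nu = 1; the solution bounded at x = 0 is J_1(x).
Frobenius at x = 0: indicial roots ±nu; for r = nu the recurrence k(k + 2nu) c_k = -c_{k-2} gives the standard series J_nu(x) = sum_{k>=0} (-1)^k / (k! (k+nu)!) (x/2)^(2k+nu). Evaluate the first 3 terms:
  k = 0: (-1)^0 / (0! * 1! * 2^1) x^1 = 1/(1*1*2) x^1 = (1/2) x^1
  k = 1: (-1)^1 / (1! * 2! * 2^3) x^3 = -1/(1*2*8) x^3 = (-1/16) x^3
  k = 2: (-1)^2 / (2! * 3! * 2^5) x^5 = 1/(2*6*32) x^5 = (1/384) x^5
Hence J_1(x) = x^5/384 - x^3/16 + x/2 + ....

J_1(x); series = x^5/384 - x^3/16 + x/2


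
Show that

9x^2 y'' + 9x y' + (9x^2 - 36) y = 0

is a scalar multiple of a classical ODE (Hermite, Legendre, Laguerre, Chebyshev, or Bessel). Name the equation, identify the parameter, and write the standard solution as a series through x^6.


All three coefficients share the factor 9; dividing through by 9 gives  x^2 y'' + x y' + (x^2 - 4) y = 0.
This matches the Bessel equation x^2 y'' + x y' + (x^2 - nu^2) y = 0 with nu^2 = 4, so nu = 2; the solution bounded at x = 0 is J_2(x).
Frobenius at x = 0: indicial roots ±nu; for r = nu the recurrence k(k + 2nu) c_k = -c_{k-2} gives the standard series J_nu(x) = sum_{k>=0} (-1)^k / (k! (k+nu)!) (x/2)^(2k+nu). Evaluate the first 3 terms:
  k = 0: (-1)^0 / (0! * 2! * 2^2) x^2 = 1/(1*2*4) x^2 = (1/8) x^2
  k = 1: (-1)^1 / (1! * 3! * 2^4) x^4 = -1/(1*6*16) x^4 = (-1/96) x^4
  k = 2: (-1)^2 / (2! * 4! * 2^6) x^6 = 1/(2*24*64) x^6 = (1/3072) x^6
Hence J_2(x) = x^6/3072 - x^4/96 + x^2/8 + ....

J_2(x); series = x^6/3072 - x^4/96 + x^2/8


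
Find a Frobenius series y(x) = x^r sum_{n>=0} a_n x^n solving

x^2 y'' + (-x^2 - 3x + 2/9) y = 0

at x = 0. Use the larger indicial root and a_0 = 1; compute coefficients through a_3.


Write in Frobenius form y'' + (p(x)/x) y' + (q(x)/x^2) y = 0:
  p(x) = 0,  q(x) = -x^2 - 3x + 2/9.
Indicial equation: r(r-1) + (0) r + (2/9) = 0 -> roots r_1 = 2/3, r_2 = 1/3.
Take r = r_1 = 2/3. Let y(x) = x^r sum_{n>=0} a_n x^n with a_0 = 1.
Substitute y = x^r sum a_n x^n and match x^{r+n}. The recurrence is
  D(n) a_n - 3 a_{n-1} - 1 a_{n-2} = 0,  where D(n) = (r+n)(r+n-1) + (0)(r+n) + (2/9).
  a_n = [3 a_{n-1} + 1 a_{n-2}] / D(n).
Since the indicial polynomial factors as (r - r_1)(r - r_2), D(n) = (r_1 + n - r_1)(r_1 + n - r_2) = n(n + 1/3).
Evaluating step by step (a_0 = 1):
  n = 1: D(1) = 1(1 + 1/3) = 4/3; numerator = 3(1) = 3; a_1 = (3)/(4/3) = 9/4
  n = 2: D(2) = 2(2 + 1/3) = 14/3; numerator = 3(9/4) + 1(1) = 31/4; a_2 = (31/4)/(14/3) = 93/56
  n = 3: D(3) = 3(3 + 1/3) = 10; numerator = 3(93/56) + 1(9/4) = 405/56; a_3 = (405/56)/(10) = 81/112

r = 2/3; a_0 = 1; a_1 = 9/4; a_2 = 93/56; a_3 = 81/112


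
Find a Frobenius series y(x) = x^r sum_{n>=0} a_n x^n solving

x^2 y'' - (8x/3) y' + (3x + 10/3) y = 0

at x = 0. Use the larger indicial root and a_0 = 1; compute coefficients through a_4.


Write in Frobenius form y'' + (p(x)/x) y' + (q(x)/x^2) y = 0:
  p(x) = -8/3,  q(x) = 3x + 10/3.
Indicial equation: r(r-1) + (-8/3) r + (10/3) = 0 -> roots r_1 = 2, r_2 = 5/3.
Take r = r_1 = 2. Let y(x) = x^r sum_{n>=0} a_n x^n with a_0 = 1.
Substitute y = x^r sum a_n x^n and match x^{r+n}. The recurrence is
  D(n) a_n + 3 a_{n-1} = 0,  where D(n) = (r+n)(r+n-1) + (-8/3)(r+n) + (10/3).
  a_n = -3 / D(n) * a_{n-1}.
Since the indicial polynomial factors as (r - r_1)(r - r_2), D(n) = (r_1 + n - r_1)(r_1 + n - r_2) = n(n + 1/3).
Evaluating step by step (a_0 = 1):
  n = 1: D(1) = 1(1 + 1/3) = 4/3; numerator = -3(1) = -3; a_1 = (-3)/(4/3) = -9/4
  n = 2: D(2) = 2(2 + 1/3) = 14/3; numerator = -3(-9/4) = 27/4; a_2 = (27/4)/(14/3) = 81/56
  n = 3: D(3) = 3(3 + 1/3) = 10; numerator = -3(81/56) = -243/56; a_3 = (-243/56)/(10) = -243/560
  n = 4: D(4) = 4(4 + 1/3) = 52/3; numerator = -3(-243/560) = 729/560; a_4 = (729/560)/(52/3) = 2187/29120

r = 2; a_0 = 1; a_1 = -9/4; a_2 = 81/56; a_3 = -243/560; a_4 = 2187/29120


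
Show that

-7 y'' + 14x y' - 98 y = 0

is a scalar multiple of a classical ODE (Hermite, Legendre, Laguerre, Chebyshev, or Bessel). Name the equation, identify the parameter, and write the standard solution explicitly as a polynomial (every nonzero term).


All three coefficients share the factor -7; dividing through by -7 gives  y'' - 2x y' + 14 y = 0.
This matches the Hermite equation y'' - 2x y' + 2n y = 0 with 2n = 14, so n = 7; the polynomial solution is H_7(x).
With y = sum_k a_k x^k, matching x^k gives (k+2)(k+1) a_{k+2} = 2(k - n) a_k = 2(k - 7) a_k. The right side vanishes at k = 7, so the series with the parity of 7 terminates at degree 7.
Standard normalization: leading coefficient of H_n is 2^n, so a_7 = 2^7 = 128. Work downward with a_k = (k+1)(k+2) a_{k+2} / (2(k - n)):
  a_5 = (6)(7)(128) / (2(5 - 7)) = 5376/(-4) = -1344
  a_3 = (4)(5)(-1344) / (2(3 - 7)) = -26880/(-8) = 3360
  a_1 = (2)(3)(3360) / (2(1 - 7)) = 20160/(-12) = -1680
Hence H_7(x) = 128 x^7 - 1344 x^5 + 3360 x^3 - 1680 x.

H_7(x); series = 128 x^7 - 1344 x^5 + 3360 x^3 - 1680 x


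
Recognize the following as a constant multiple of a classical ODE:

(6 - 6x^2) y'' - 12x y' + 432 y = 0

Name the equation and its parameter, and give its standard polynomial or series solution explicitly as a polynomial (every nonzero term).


All three coefficients share the factor 6; dividing through by 6 gives  (1 - x^2) y'' - 2x y' + 72 y = 0.
This matches the Legendre equation (1 - x^2) y'' - 2x y' + n(n+1) y = 0 (note the -2x y' term) with n(n+1) = 72, so n = 8; the polynomial solution is P_8(x).
With y = sum_k a_k x^k, matching x^k gives (k+2)(k+1) a_{k+2} = [k(k+1) - n(n+1)] a_k = (k - 8)(k + 9) a_k. The right side vanishes at k = 8, so the series with the parity of 8 terminates at degree 8.
Standard normalization (P_n(1) = 1): leading coefficient (2n)!/(2^n (n!)^2) = 20922789888000/(256*1625702400) = 6435/128, so a_8 = 6435/128. Work downward with a_k = (k+1)(k+2) a_{k+2} / ((k - 8)(k + 9)):
  a_6 = (7)(8)(6435/128) / ((6 - 8)(6 + 9)) = (45045/16)/(-30) = -3003/32
  a_4 = (5)(6)(-3003/32) / ((4 - 8)(4 + 9)) = (-45045/16)/(-52) = 3465/64
  a_2 = (3)(4)(3465/64) / ((2 - 8)(2 + 9)) = (10395/16)/(-66) = -315/32
  a_0 = (1)(2)(-315/32) / ((0 - 8)(0 + 9)) = (-315/16)/(-72) = 35/128
Hence P_8(x) = 6435 x^8/128 - 3003 x^6/32 + 3465 x^4/64 - 315 x^2/32 + 35/128.

P_8(x); series = 6435 x^8/128 - 3003 x^6/32 + 3465 x^4/64 - 315 x^2/32 + 35/128


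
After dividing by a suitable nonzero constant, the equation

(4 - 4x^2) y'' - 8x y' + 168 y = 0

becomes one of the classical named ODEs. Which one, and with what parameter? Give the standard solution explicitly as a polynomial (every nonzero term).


All three coefficients share the factor 4; dividing through by 4 gives  (1 - x^2) y'' - 2x y' + 42 y = 0.
This matches the Legendre equation (1 - x^2) y'' - 2x y' + n(n+1) y = 0 (note the -2x y' term) with n(n+1) = 42, so n = 6; the polynomial solution is P_6(x).
With y = sum_k a_k x^k, matching x^k gives (k+2)(k+1) a_{k+2} = [k(k+1) - n(n+1)] a_k = (k - 6)(k + 7) a_k. The right side vanishes at k = 6, so the series with the parity of 6 terminates at degree 6.
Standard normalization (P_n(1) = 1): leading coefficient (2n)!/(2^n (n!)^2) = 479001600/(64*518400) = 231/16, so a_6 = 231/16. Work downward with a_k = (k+1)(k+2) a_{k+2} / ((k - 6)(k + 7)):
  a_4 = (5)(6)(231/16) / ((4 - 6)(4 + 7)) = (3465/8)/(-22) = -315/16
  a_2 = (3)(4)(-315/16) / ((2 - 6)(2 + 7)) = (-945/4)/(-36) = 105/16
  a_0 = (1)(2)(105/16) / ((0 - 6)(0 + 7)) = (105/8)/(-42) = -5/16
Hence P_6(x) = 231 x^6/16 - 315 x^4/16 + 105 x^2/16 - 5/16.

P_6(x); series = 231 x^6/16 - 315 x^4/16 + 105 x^2/16 - 5/16


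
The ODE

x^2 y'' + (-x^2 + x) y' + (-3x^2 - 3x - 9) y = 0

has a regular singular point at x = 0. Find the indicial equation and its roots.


Divide by x^2 to reach normal form y'' + P_1(x) y' + P_2(x) y = 0 with P_1(x) = -1 + 1/x and P_2(x) = -3 - 3/x - 9/x^2.
x = 0 is a singular point because the y'-coefficient -1 + 1/x has a pole at x = 0 and the y-coefficient -3 - 3/x - 9/x^2 has a pole at x = 0.
It is a regular singular point because x P_1(x) = p(x) = 1 - x and x^2 P_2(x) = q(x) = -3x^2 - 3x - 9 are polynomials, hence analytic at x = 0.
p(0) = 1,  q(0) = -9.
Indicial equation: r(r-1) + p(0) r + q(0) = 0, i.e. r^2 + (p(0) - 1) r + q(0) = 0, i.e. r^2 - 9 = 0.
Discriminant: (0)^2 - 4(-9) = 36, so r = (0 ± 6)/2.
Solving: r_1 = 3, r_2 = -3.

indicial: r^2 - 9 = 0; roots r_1 = 3, r_2 = -3


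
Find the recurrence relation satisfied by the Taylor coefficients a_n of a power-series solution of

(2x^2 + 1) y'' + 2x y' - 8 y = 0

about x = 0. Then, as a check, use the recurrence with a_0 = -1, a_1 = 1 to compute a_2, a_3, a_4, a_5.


Substitute y = sum_n a_n x^n.
(1 + 2 x^2) y'' contributes (n+2)(n+1) a_{n+2} + 2 n(n-1) a_n at x^n.
2 x y'(x) contributes 2 n a_n at x^n.
-8 y(x) contributes -8 a_n at x^n.
Matching x^n: (n+2)(n+1) a_{n+2} + (2 n(n-1) + 2 n - 8) a_n = 0.
Thus a_{n+2} = (-2 n(n-1) - 2 n + 8) / ((n+1)(n+2)) * a_n.

Check with a_0 = -1, a_1 = 1 (apply the recurrence for n = 0, 1, 2, 3): a_0 = -1, a_1 = 1, a_2 = -4, a_3 = 1, a_4 = 0, a_5 = -1/2.

a_(n+2) = (-2 n(n-1) - 2 n + 8) / ((n+1)(n+2)) * a_n; check: a_0 = -1, a_1 = 1, a_2 = -4, a_3 = 1, a_4 = 0, a_5 = -1/2


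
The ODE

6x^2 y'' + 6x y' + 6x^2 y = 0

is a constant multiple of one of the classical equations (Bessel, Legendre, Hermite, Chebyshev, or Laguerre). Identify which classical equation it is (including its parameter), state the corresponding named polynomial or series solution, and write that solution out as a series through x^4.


All three coefficients share the factor 6; dividing through by 6 gives  x^2 y'' + x y' + x^2 y = 0.
This matches the Bessel equation x^2 y'' + x y' + (x^2 - nu^2) y = 0 with nu^2 = 0, so nu = 0; the solution bounded at x = 0 is J_0(x).
Frobenius at x = 0: indicial roots ±nu; for r = nu the recurrence k(k + 2nu) c_k = -c_{k-2} gives the standard series J_nu(x) = sum_{k>=0} (-1)^k / (k! (k+nu)!) (x/2)^(2k+nu). Evaluate the first 3 terms:
  k = 0: (-1)^0 / (0! * 0! * 2^0) x^0 = 1/(1*1*1) x^0 = (1) x^0
  k = 1: (-1)^1 / (1! * 1! * 2^2) x^2 = -1/(1*1*4) x^2 = (-1/4) x^2
  k = 2: (-1)^2 / (2! * 2! * 2^4) x^4 = 1/(2*2*16) x^4 = (1/64) x^4
Hence J_0(x) = x^4/64 - x^2/4 + 1 + ....

J_0(x); series = x^4/64 - x^2/4 + 1


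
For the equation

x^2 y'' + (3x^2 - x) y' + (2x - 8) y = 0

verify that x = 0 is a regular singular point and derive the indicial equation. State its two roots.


Divide by x^2 to reach normal form y'' + P_1(x) y' + P_2(x) y = 0 with P_1(x) = 3 - 1/x and P_2(x) = 2/x - 8/x^2.
x = 0 is a singular point because the y'-coefficient 3 - 1/x has a pole at x = 0 and the y-coefficient 2/x - 8/x^2 has a pole at x = 0.
It is a regular singular point because x P_1(x) = p(x) = 3x - 1 and x^2 P_2(x) = q(x) = 2x - 8 are polynomials, hence analytic at x = 0.
p(0) = -1,  q(0) = -8.
Indicial equation: r(r-1) + p(0) r + q(0) = 0, i.e. r^2 + (p(0) - 1) r + q(0) = 0, i.e. r^2 - 2 r - 8 = 0.
Discriminant: (-2)^2 - 4(-8) = 36, so r = (2 ± 6)/2.
Solving: r_1 = 4, r_2 = -2.

indicial: r^2 - 2 r - 8 = 0; roots r_1 = 4, r_2 = -2


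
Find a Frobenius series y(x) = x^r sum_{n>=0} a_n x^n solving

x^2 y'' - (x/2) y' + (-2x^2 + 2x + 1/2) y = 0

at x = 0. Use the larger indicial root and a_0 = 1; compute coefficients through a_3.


Write in Frobenius form y'' + (p(x)/x) y' + (q(x)/x^2) y = 0:
  p(x) = -1/2,  q(x) = -2x^2 + 2x + 1/2.
Indicial equation: r(r-1) + (-1/2) r + (1/2) = 0 -> roots r_1 = 1, r_2 = 1/2.
Take r = r_1 = 1. Let y(x) = x^r sum_{n>=0} a_n x^n with a_0 = 1.
Substitute y = x^r sum a_n x^n and match x^{r+n}. The recurrence is
  D(n) a_n + 2 a_{n-1} - 2 a_{n-2} = 0,  where D(n) = (r+n)(r+n-1) + (-1/2)(r+n) + (1/2).
  a_n = [-2 a_{n-1} + 2 a_{n-2}] / D(n).
Since the indicial polynomial factors as (r - r_1)(r - r_2), D(n) = (r_1 + n - r_1)(r_1 + n - r_2) = n(n + 1/2).
Evaluating step by step (a_0 = 1):
  n = 1: D(1) = 1(1 + 1/2) = 3/2; numerator = -2(1) = -2; a_1 = (-2)/(3/2) = -4/3
  n = 2: D(2) = 2(2 + 1/2) = 5; numerator = -2(-4/3) + 2(1) = 14/3; a_2 = (14/3)/(5) = 14/15
  n = 3: D(3) = 3(3 + 1/2) = 21/2; numerator = -2(14/15) + 2(-4/3) = -68/15; a_3 = (-68/15)/(21/2) = -136/315

r = 1; a_0 = 1; a_1 = -4/3; a_2 = 14/15; a_3 = -136/315


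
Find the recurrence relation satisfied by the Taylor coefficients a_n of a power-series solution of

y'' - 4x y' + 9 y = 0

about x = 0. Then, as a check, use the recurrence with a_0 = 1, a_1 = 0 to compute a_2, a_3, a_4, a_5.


Substitute y = sum_n a_n x^n.
y''(x) has coefficient (n+2)(n+1) a_{n+2} at x^n;
-4 x y'(x) has coefficient -4 n a_n at x^n (shift);
9 y(x) has coefficient 9 a_n at x^n.
Matching x^n: (n+2)(n+1) a_{n+2} + (-4n + 9) a_n = 0.
Thus a_{n+2} = (4n - 9) / ((n+1)(n+2)) * a_n.

Check with a_0 = 1, a_1 = 0 (apply the recurrence for n = 0, 1, 2, 3): a_0 = 1, a_1 = 0, a_2 = -9/2, a_3 = 0, a_4 = 3/8, a_5 = 0.

a_(n+2) = (4n - 9) / ((n+1)(n+2)) * a_n; check: a_0 = 1, a_1 = 0, a_2 = -9/2, a_3 = 0, a_4 = 3/8, a_5 = 0


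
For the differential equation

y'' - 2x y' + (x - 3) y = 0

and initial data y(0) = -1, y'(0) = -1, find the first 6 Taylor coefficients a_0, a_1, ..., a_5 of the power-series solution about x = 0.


Ansatz: y(x) = sum_{n>=0} a_n x^n, so y'(x) = sum_{n>=1} n a_n x^(n-1) and y''(x) = sum_{n>=2} n(n-1) a_n x^(n-2).
Substitute into P(x) y'' + Q(x) y' + R(x) y = 0 with P(x) = 1, Q(x) = -2x, R(x) = x - 3, and match powers of x.
Initial conditions: a_0 = -1, a_1 = -1.
Setting the coefficient of each power of x to zero and solving order by order (substituting the coefficients already found):
  x^0: 2 a_2 - 3 a_0 = 0  ->  2 a_2 = 3 a_0 = -3  ->  a_2 = -3/2
  x^1: 6 a_3 - 5 a_1 + a_0 = 0  ->  6 a_3 = 5 a_1 - a_0 = -4  ->  a_3 = -2/3
  x^2: 12 a_4 - 7 a_2 + a_1 = 0  ->  12 a_4 = 7 a_2 - a_1 = -19/2  ->  a_4 = -19/24
  x^3: 20 a_5 - 9 a_3 + a_2 = 0  ->  20 a_5 = 9 a_3 - a_2 = -9/2  ->  a_5 = -9/40
Truncated series: y(x) = -1 - x - (3/2) x^2 - (2/3) x^3 - (19/24) x^4 - (9/40) x^5 + O(x^6).

a_0 = -1; a_1 = -1; a_2 = -3/2; a_3 = -2/3; a_4 = -19/24; a_5 = -9/40


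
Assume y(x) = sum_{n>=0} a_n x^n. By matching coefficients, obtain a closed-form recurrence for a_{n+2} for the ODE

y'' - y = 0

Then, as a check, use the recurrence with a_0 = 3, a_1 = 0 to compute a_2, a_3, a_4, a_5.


Substitute y = sum_n a_n x^n into y'' + (const) y = 0.
y''(x) = sum_{n>=0} (n+2)(n+1) a_{n+2} x^n.
The ODE becomes sum_n [(n+2)(n+1) a_{n+2} - 1 a_n] x^n = 0.
Setting each coefficient to zero gives the recurrence:
  (n+2)(n+1) a_{n+2} - 1 a_n = 0,
  a_{n+2} = 1 / ((n+1)(n+2)) a_n.

Check with a_0 = 3, a_1 = 0 (apply the recurrence for n = 0, 1, 2, 3): a_0 = 3, a_1 = 0, a_2 = 3/2, a_3 = 0, a_4 = 1/8, a_5 = 0.

a_{n+2} = 1/((n+1)(n+2)) * a_n; check: a_0 = 3, a_1 = 0, a_2 = 3/2, a_3 = 0, a_4 = 1/8, a_5 = 0


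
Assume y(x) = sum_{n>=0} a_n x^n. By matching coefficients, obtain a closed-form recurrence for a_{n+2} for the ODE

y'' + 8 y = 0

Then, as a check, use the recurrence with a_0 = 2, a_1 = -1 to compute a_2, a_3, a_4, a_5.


Substitute y = sum_n a_n x^n into y'' + (const) y = 0.
y''(x) = sum_{n>=0} (n+2)(n+1) a_{n+2} x^n.
The ODE becomes sum_n [(n+2)(n+1) a_{n+2} + 8 a_n] x^n = 0.
Setting each coefficient to zero gives the recurrence:
  (n+2)(n+1) a_{n+2} + 8 a_n = 0,
  a_{n+2} = -8 / ((n+1)(n+2)) a_n.

Check with a_0 = 2, a_1 = -1 (apply the recurrence for n = 0, 1, 2, 3): a_0 = 2, a_1 = -1, a_2 = -8, a_3 = 4/3, a_4 = 16/3, a_5 = -8/15.

a_{n+2} = -8/((n+1)(n+2)) * a_n; check: a_0 = 2, a_1 = -1, a_2 = -8, a_3 = 4/3, a_4 = 16/3, a_5 = -8/15


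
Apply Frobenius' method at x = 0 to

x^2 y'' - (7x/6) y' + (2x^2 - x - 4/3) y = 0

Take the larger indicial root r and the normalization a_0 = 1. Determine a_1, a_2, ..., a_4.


Write in Frobenius form y'' + (p(x)/x) y' + (q(x)/x^2) y = 0:
  p(x) = -7/6,  q(x) = 2x^2 - x - 4/3.
Indicial equation: r(r-1) + (-7/6) r + (-4/3) = 0 -> roots r_1 = 8/3, r_2 = -1/2.
Take r = r_1 = 8/3. Let y(x) = x^r sum_{n>=0} a_n x^n with a_0 = 1.
Substitute y = x^r sum a_n x^n and match x^{r+n}. The recurrence is
  D(n) a_n - 1 a_{n-1} + 2 a_{n-2} = 0,  where D(n) = (r+n)(r+n-1) + (-7/6)(r+n) + (-4/3).
  a_n = [1 a_{n-1} - 2 a_{n-2}] / D(n).
Since the indicial polynomial factors as (r - r_1)(r - r_2), D(n) = (r_1 + n - r_1)(r_1 + n - r_2) = n(n + 19/6).
Evaluating step by step (a_0 = 1):
  n = 1: D(1) = 1(1 + 19/6) = 25/6; numerator = 1(1) = 1; a_1 = (1)/(25/6) = 6/25
  n = 2: D(2) = 2(2 + 19/6) = 31/3; numerator = 1(6/25) - 2(1) = -44/25; a_2 = (-44/25)/(31/3) = -132/775
  n = 3: D(3) = 3(3 + 19/6) = 37/2; numerator = 1(-132/775) - 2(6/25) = -504/775; a_3 = (-504/775)/(37/2) = -1008/28675
  n = 4: D(4) = 4(4 + 19/6) = 86/3; numerator = 1(-1008/28675) - 2(-132/775) = 1752/5735; a_4 = (1752/5735)/(86/3) = 2628/246605

r = 8/3; a_0 = 1; a_1 = 6/25; a_2 = -132/775; a_3 = -1008/28675; a_4 = 2628/246605


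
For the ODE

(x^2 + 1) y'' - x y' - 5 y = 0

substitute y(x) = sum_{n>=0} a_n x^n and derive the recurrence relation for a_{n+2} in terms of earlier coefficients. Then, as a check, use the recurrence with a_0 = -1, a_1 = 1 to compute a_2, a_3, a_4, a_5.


Substitute y = sum_n a_n x^n.
(1 + 1 x^2) y'' contributes (n+2)(n+1) a_{n+2} + n(n-1) a_n at x^n.
-x y'(x) contributes -n a_n at x^n.
-5 y(x) contributes -5 a_n at x^n.
Matching x^n: (n+2)(n+1) a_{n+2} + (n(n-1) - n - 5) a_n = 0.
Thus a_{n+2} = (-n(n-1) + n + 5) / ((n+1)(n+2)) * a_n.

Check with a_0 = -1, a_1 = 1 (apply the recurrence for n = 0, 1, 2, 3): a_0 = -1, a_1 = 1, a_2 = -5/2, a_3 = 1, a_4 = -25/24, a_5 = 1/10.

a_(n+2) = (-n(n-1) + n + 5) / ((n+1)(n+2)) * a_n; check: a_0 = -1, a_1 = 1, a_2 = -5/2, a_3 = 1, a_4 = -25/24, a_5 = 1/10


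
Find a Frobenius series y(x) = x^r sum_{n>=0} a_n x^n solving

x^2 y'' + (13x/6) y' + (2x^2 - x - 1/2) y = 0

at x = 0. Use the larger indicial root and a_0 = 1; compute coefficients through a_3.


Write in Frobenius form y'' + (p(x)/x) y' + (q(x)/x^2) y = 0:
  p(x) = 13/6,  q(x) = 2x^2 - x - 1/2.
Indicial equation: r(r-1) + (13/6) r + (-1/2) = 0 -> roots r_1 = 1/3, r_2 = -3/2.
Take r = r_1 = 1/3. Let y(x) = x^r sum_{n>=0} a_n x^n with a_0 = 1.
Substitute y = x^r sum a_n x^n and match x^{r+n}. The recurrence is
  D(n) a_n - 1 a_{n-1} + 2 a_{n-2} = 0,  where D(n) = (r+n)(r+n-1) + (13/6)(r+n) + (-1/2).
  a_n = [1 a_{n-1} - 2 a_{n-2}] / D(n).
Since the indicial polynomial factors as (r - r_1)(r - r_2), D(n) = (r_1 + n - r_1)(r_1 + n - r_2) = n(n + 11/6).
Evaluating step by step (a_0 = 1):
  n = 1: D(1) = 1(1 + 11/6) = 17/6; numerator = 1(1) = 1; a_1 = (1)/(17/6) = 6/17
  n = 2: D(2) = 2(2 + 11/6) = 23/3; numerator = 1(6/17) - 2(1) = -28/17; a_2 = (-28/17)/(23/3) = -84/391
  n = 3: D(3) = 3(3 + 11/6) = 29/2; numerator = 1(-84/391) - 2(6/17) = -360/391; a_3 = (-360/391)/(29/2) = -720/11339

r = 1/3; a_0 = 1; a_1 = 6/17; a_2 = -84/391; a_3 = -720/11339


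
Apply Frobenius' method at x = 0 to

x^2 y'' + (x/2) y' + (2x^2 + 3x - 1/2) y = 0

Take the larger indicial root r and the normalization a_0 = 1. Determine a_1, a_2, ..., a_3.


Write in Frobenius form y'' + (p(x)/x) y' + (q(x)/x^2) y = 0:
  p(x) = 1/2,  q(x) = 2x^2 + 3x - 1/2.
Indicial equation: r(r-1) + (1/2) r + (-1/2) = 0 -> roots r_1 = 1, r_2 = -1/2.
Take r = r_1 = 1. Let y(x) = x^r sum_{n>=0} a_n x^n with a_0 = 1.
Substitute y = x^r sum a_n x^n and match x^{r+n}. The recurrence is
  D(n) a_n + 3 a_{n-1} + 2 a_{n-2} = 0,  where D(n) = (r+n)(r+n-1) + (1/2)(r+n) + (-1/2).
  a_n = [-3 a_{n-1} - 2 a_{n-2}] / D(n).
Since the indicial polynomial factors as (r - r_1)(r - r_2), D(n) = (r_1 + n - r_1)(r_1 + n - r_2) = n(n + 3/2).
Evaluating step by step (a_0 = 1):
  n = 1: D(1) = 1(1 + 3/2) = 5/2; numerator = -3(1) = -3; a_1 = (-3)/(5/2) = -6/5
  n = 2: D(2) = 2(2 + 3/2) = 7; numerator = -3(-6/5) - 2(1) = 8/5; a_2 = (8/5)/(7) = 8/35
  n = 3: D(3) = 3(3 + 3/2) = 27/2; numerator = -3(8/35) - 2(-6/5) = 12/7; a_3 = (12/7)/(27/2) = 8/63

r = 1; a_0 = 1; a_1 = -6/5; a_2 = 8/35; a_3 = 8/63


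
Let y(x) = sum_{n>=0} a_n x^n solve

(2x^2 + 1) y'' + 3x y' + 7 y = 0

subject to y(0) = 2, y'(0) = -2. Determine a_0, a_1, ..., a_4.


Ansatz: y(x) = sum_{n>=0} a_n x^n, so y'(x) = sum_{n>=1} n a_n x^(n-1) and y''(x) = sum_{n>=2} n(n-1) a_n x^(n-2).
Substitute into P(x) y'' + Q(x) y' + R(x) y = 0 with P(x) = 2x^2 + 1, Q(x) = 3x, R(x) = 7, and match powers of x.
Initial conditions: a_0 = 2, a_1 = -2.
Setting the coefficient of each power of x to zero and solving order by order (substituting the coefficients already found):
  x^0: 2 a_2 + 7 a_0 = 0  ->  2 a_2 = -7 a_0 = -14  ->  a_2 = -7
  x^1: 6 a_3 + 10 a_1 = 0  ->  6 a_3 = -10 a_1 = 20  ->  a_3 = 10/3
  x^2: 12 a_4 + 17 a_2 = 0  ->  12 a_4 = -17 a_2 = 119  ->  a_4 = 119/12
Truncated series: y(x) = 2 - 2 x - 7 x^2 + (10/3) x^3 + (119/12) x^4 + O(x^5).

a_0 = 2; a_1 = -2; a_2 = -7; a_3 = 10/3; a_4 = 119/12


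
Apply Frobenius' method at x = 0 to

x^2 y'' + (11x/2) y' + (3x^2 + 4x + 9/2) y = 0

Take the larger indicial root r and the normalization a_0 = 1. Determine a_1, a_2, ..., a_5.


Write in Frobenius form y'' + (p(x)/x) y' + (q(x)/x^2) y = 0:
  p(x) = 11/2,  q(x) = 3x^2 + 4x + 9/2.
Indicial equation: r(r-1) + (11/2) r + (9/2) = 0 -> roots r_1 = -3/2, r_2 = -3.
Take r = r_1 = -3/2. Let y(x) = x^r sum_{n>=0} a_n x^n with a_0 = 1.
Substitute y = x^r sum a_n x^n and match x^{r+n}. The recurrence is
  D(n) a_n + 4 a_{n-1} + 3 a_{n-2} = 0,  where D(n) = (r+n)(r+n-1) + (11/2)(r+n) + (9/2).
  a_n = [-4 a_{n-1} - 3 a_{n-2}] / D(n).
Since the indicial polynomial factors as (r - r_1)(r - r_2), D(n) = (r_1 + n - r_1)(r_1 + n - r_2) = n(n + 3/2).
Evaluating step by step (a_0 = 1):
  n = 1: D(1) = 1(1 + 3/2) = 5/2; numerator = -4(1) = -4; a_1 = (-4)/(5/2) = -8/5
  n = 2: D(2) = 2(2 + 3/2) = 7; numerator = -4(-8/5) - 3(1) = 17/5; a_2 = (17/5)/(7) = 17/35
  n = 3: D(3) = 3(3 + 3/2) = 27/2; numerator = -4(17/35) - 3(-8/5) = 20/7; a_3 = (20/7)/(27/2) = 40/189
  n = 4: D(4) = 4(4 + 3/2) = 22; numerator = -4(40/189) - 3(17/35) = -311/135; a_4 = (-311/135)/(22) = -311/2970
  n = 5: D(5) = 5(5 + 3/2) = 65/2; numerator = -4(-311/2970) - 3(40/189) = -2246/10395; a_5 = (-2246/10395)/(65/2) = -4492/675675

r = -3/2; a_0 = 1; a_1 = -8/5; a_2 = 17/35; a_3 = 40/189; a_4 = -311/2970; a_5 = -4492/675675


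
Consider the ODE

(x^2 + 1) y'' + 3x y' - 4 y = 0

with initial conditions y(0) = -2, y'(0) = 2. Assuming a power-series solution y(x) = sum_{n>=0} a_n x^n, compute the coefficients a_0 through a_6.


Ansatz: y(x) = sum_{n>=0} a_n x^n, so y'(x) = sum_{n>=1} n a_n x^(n-1) and y''(x) = sum_{n>=2} n(n-1) a_n x^(n-2).
Substitute into P(x) y'' + Q(x) y' + R(x) y = 0 with P(x) = x^2 + 1, Q(x) = 3x, R(x) = -4, and match powers of x.
Initial conditions: a_0 = -2, a_1 = 2.
Setting the coefficient of each power of x to zero and solving order by order (substituting the coefficients already found):
  x^0: 2 a_2 - 4 a_0 = 0  ->  2 a_2 = 4 a_0 = -8  ->  a_2 = -4
  x^1: 6 a_3 - a_1 = 0  ->  6 a_3 = a_1 = 2  ->  a_3 = 1/3
  x^2: 12 a_4 + 4 a_2 = 0  ->  12 a_4 = -4 a_2 = 16  ->  a_4 = 4/3
  x^3: 20 a_5 + 11 a_3 = 0  ->  20 a_5 = -11 a_3 = -11/3  ->  a_5 = -11/60
  x^4: 30 a_6 + 20 a_4 = 0  ->  30 a_6 = -20 a_4 = -80/3  ->  a_6 = -8/9
Truncated series: y(x) = -2 + 2 x - 4 x^2 + (1/3) x^3 + (4/3) x^4 - (11/60) x^5 - (8/9) x^6 + O(x^7).

a_0 = -2; a_1 = 2; a_2 = -4; a_3 = 1/3; a_4 = 4/3; a_5 = -11/60; a_6 = -8/9


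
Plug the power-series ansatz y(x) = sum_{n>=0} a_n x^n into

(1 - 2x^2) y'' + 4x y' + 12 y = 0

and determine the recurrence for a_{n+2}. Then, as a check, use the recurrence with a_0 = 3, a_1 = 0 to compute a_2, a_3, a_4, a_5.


Substitute y = sum_n a_n x^n.
(1 - 2 x^2) y'' contributes (n+2)(n+1) a_{n+2} - 2 n(n-1) a_n at x^n.
4 x y'(x) contributes 4 n a_n at x^n.
12 y(x) contributes 12 a_n at x^n.
Matching x^n: (n+2)(n+1) a_{n+2} + (-2 n(n-1) + 4 n + 12) a_n = 0.
Thus a_{n+2} = (2 n(n-1) - 4 n - 12) / ((n+1)(n+2)) * a_n.

Check with a_0 = 3, a_1 = 0 (apply the recurrence for n = 0, 1, 2, 3): a_0 = 3, a_1 = 0, a_2 = -18, a_3 = 0, a_4 = 24, a_5 = 0.

a_(n+2) = (2 n(n-1) - 4 n - 12) / ((n+1)(n+2)) * a_n; check: a_0 = 3, a_1 = 0, a_2 = -18, a_3 = 0, a_4 = 24, a_5 = 0


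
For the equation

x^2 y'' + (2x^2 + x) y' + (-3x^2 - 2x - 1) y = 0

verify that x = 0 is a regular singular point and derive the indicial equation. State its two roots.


Divide by x^2 to reach normal form y'' + P_1(x) y' + P_2(x) y = 0 with P_1(x) = 2 + 1/x and P_2(x) = -3 - 2/x - 1/x^2.
x = 0 is a singular point because the y'-coefficient 2 + 1/x has a pole at x = 0 and the y-coefficient -3 - 2/x - 1/x^2 has a pole at x = 0.
It is a regular singular point because x P_1(x) = p(x) = 2x + 1 and x^2 P_2(x) = q(x) = -3x^2 - 2x - 1 are polynomials, hence analytic at x = 0.
p(0) = 1,  q(0) = -1.
Indicial equation: r(r-1) + p(0) r + q(0) = 0, i.e. r^2 + (p(0) - 1) r + q(0) = 0, i.e. r^2 - 1 = 0.
Discriminant: (0)^2 - 4(-1) = 4, so r = (0 ± 2)/2.
Solving: r_1 = 1, r_2 = -1.

indicial: r^2 - 1 = 0; roots r_1 = 1, r_2 = -1


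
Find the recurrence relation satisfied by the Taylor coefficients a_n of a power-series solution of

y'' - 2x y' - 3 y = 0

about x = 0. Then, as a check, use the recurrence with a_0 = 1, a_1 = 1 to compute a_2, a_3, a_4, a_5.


Substitute y = sum_n a_n x^n.
y''(x) has coefficient (n+2)(n+1) a_{n+2} at x^n;
-2 x y'(x) has coefficient -2 n a_n at x^n (shift);
-3 y(x) has coefficient -3 a_n at x^n.
Matching x^n: (n+2)(n+1) a_{n+2} + (-2n - 3) a_n = 0.
Thus a_{n+2} = (2n + 3) / ((n+1)(n+2)) * a_n.

Check with a_0 = 1, a_1 = 1 (apply the recurrence for n = 0, 1, 2, 3): a_0 = 1, a_1 = 1, a_2 = 3/2, a_3 = 5/6, a_4 = 7/8, a_5 = 3/8.

a_(n+2) = (2n + 3) / ((n+1)(n+2)) * a_n; check: a_0 = 1, a_1 = 1, a_2 = 3/2, a_3 = 5/6, a_4 = 7/8, a_5 = 3/8


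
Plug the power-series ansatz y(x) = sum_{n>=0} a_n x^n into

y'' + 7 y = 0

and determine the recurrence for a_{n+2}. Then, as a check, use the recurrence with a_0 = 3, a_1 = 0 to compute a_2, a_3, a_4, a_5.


Substitute y = sum_n a_n x^n into y'' + (const) y = 0.
y''(x) = sum_{n>=0} (n+2)(n+1) a_{n+2} x^n.
The ODE becomes sum_n [(n+2)(n+1) a_{n+2} + 7 a_n] x^n = 0.
Setting each coefficient to zero gives the recurrence:
  (n+2)(n+1) a_{n+2} + 7 a_n = 0,
  a_{n+2} = -7 / ((n+1)(n+2)) a_n.

Check with a_0 = 3, a_1 = 0 (apply the recurrence for n = 0, 1, 2, 3): a_0 = 3, a_1 = 0, a_2 = -21/2, a_3 = 0, a_4 = 49/8, a_5 = 0.

a_{n+2} = -7/((n+1)(n+2)) * a_n; check: a_0 = 3, a_1 = 0, a_2 = -21/2, a_3 = 0, a_4 = 49/8, a_5 = 0


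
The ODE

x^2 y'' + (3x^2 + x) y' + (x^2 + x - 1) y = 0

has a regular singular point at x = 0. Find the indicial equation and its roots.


Divide by x^2 to reach normal form y'' + P_1(x) y' + P_2(x) y = 0 with P_1(x) = 3 + 1/x and P_2(x) = 1 + 1/x - 1/x^2.
x = 0 is a singular point because the y'-coefficient 3 + 1/x has a pole at x = 0 and the y-coefficient 1 + 1/x - 1/x^2 has a pole at x = 0.
It is a regular singular point because x P_1(x) = p(x) = 3x + 1 and x^2 P_2(x) = q(x) = x^2 + x - 1 are polynomials, hence analytic at x = 0.
p(0) = 1,  q(0) = -1.
Indicial equation: r(r-1) + p(0) r + q(0) = 0, i.e. r^2 + (p(0) - 1) r + q(0) = 0, i.e. r^2 - 1 = 0.
Discriminant: (0)^2 - 4(-1) = 4, so r = (0 ± 2)/2.
Solving: r_1 = 1, r_2 = -1.

indicial: r^2 - 1 = 0; roots r_1 = 1, r_2 = -1


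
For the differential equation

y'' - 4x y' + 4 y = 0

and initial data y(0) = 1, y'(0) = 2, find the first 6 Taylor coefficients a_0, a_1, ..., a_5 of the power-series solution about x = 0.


Ansatz: y(x) = sum_{n>=0} a_n x^n, so y'(x) = sum_{n>=1} n a_n x^(n-1) and y''(x) = sum_{n>=2} n(n-1) a_n x^(n-2).
Substitute into P(x) y'' + Q(x) y' + R(x) y = 0 with P(x) = 1, Q(x) = -4x, R(x) = 4, and match powers of x.
Initial conditions: a_0 = 1, a_1 = 2.
Setting the coefficient of each power of x to zero and solving order by order (substituting the coefficients already found):
  x^0: 2 a_2 + 4 a_0 = 0  ->  2 a_2 = -4 a_0 = -4  ->  a_2 = -2
  x^1: 6 a_3 = 0  ->  a_3 = 0
  x^2: 12 a_4 - 4 a_2 = 0  ->  12 a_4 = 4 a_2 = -8  ->  a_4 = -2/3
  x^3: 20 a_5 - 8 a_3 = 0  ->  20 a_5 = 8 a_3 = 0  ->  a_5 = 0
Truncated series: y(x) = 1 + 2 x - 2 x^2 - (2/3) x^4 + O(x^6).

a_0 = 1; a_1 = 2; a_2 = -2; a_3 = 0; a_4 = -2/3; a_5 = 0


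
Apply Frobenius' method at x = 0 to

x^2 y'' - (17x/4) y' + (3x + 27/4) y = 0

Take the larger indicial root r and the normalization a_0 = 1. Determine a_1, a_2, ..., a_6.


Write in Frobenius form y'' + (p(x)/x) y' + (q(x)/x^2) y = 0:
  p(x) = -17/4,  q(x) = 3x + 27/4.
Indicial equation: r(r-1) + (-17/4) r + (27/4) = 0 -> roots r_1 = 3, r_2 = 9/4.
Take r = r_1 = 3. Let y(x) = x^r sum_{n>=0} a_n x^n with a_0 = 1.
Substitute y = x^r sum a_n x^n and match x^{r+n}. The recurrence is
  D(n) a_n + 3 a_{n-1} = 0,  where D(n) = (r+n)(r+n-1) + (-17/4)(r+n) + (27/4).
  a_n = -3 / D(n) * a_{n-1}.
Since the indicial polynomial factors as (r - r_1)(r - r_2), D(n) = (r_1 + n - r_1)(r_1 + n - r_2) = n(n + 3/4).
Evaluating step by step (a_0 = 1):
  n = 1: D(1) = 1(1 + 3/4) = 7/4; numerator = -3(1) = -3; a_1 = (-3)/(7/4) = -12/7
  n = 2: D(2) = 2(2 + 3/4) = 11/2; numerator = -3(-12/7) = 36/7; a_2 = (36/7)/(11/2) = 72/77
  n = 3: D(3) = 3(3 + 3/4) = 45/4; numerator = -3(72/77) = -216/77; a_3 = (-216/77)/(45/4) = -96/385
  n = 4: D(4) = 4(4 + 3/4) = 19; numerator = -3(-96/385) = 288/385; a_4 = (288/385)/(19) = 288/7315
  n = 5: D(5) = 5(5 + 3/4) = 115/4; numerator = -3(288/7315) = -864/7315; a_5 = (-864/7315)/(115/4) = -3456/841225
  n = 6: D(6) = 6(6 + 3/4) = 81/2; numerator = -3(-3456/841225) = 10368/841225; a_6 = (10368/841225)/(81/2) = 256/841225

r = 3; a_0 = 1; a_1 = -12/7; a_2 = 72/77; a_3 = -96/385; a_4 = 288/7315; a_5 = -3456/841225; a_6 = 256/841225


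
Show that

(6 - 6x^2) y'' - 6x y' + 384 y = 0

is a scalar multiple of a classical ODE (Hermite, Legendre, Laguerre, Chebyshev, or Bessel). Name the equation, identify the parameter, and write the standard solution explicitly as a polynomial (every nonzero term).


All three coefficients share the factor 6; dividing through by 6 gives  (1 - x^2) y'' - x y' + 64 y = 0.
This matches the Chebyshev equation (1 - x^2) y'' - x y' + n^2 y = 0 (note the -x y' term, not -2x y') with n^2 = 64, so n = 8; the polynomial solution is T_8(x).
With y = sum_k a_k x^k, matching x^k gives (k+2)(k+1) a_{k+2} = (k^2 - n^2) a_k = (k - 8)(k + 8) a_k. The right side vanishes at k = 8, so the series with the parity of 8 terminates at degree 8.
Standard normalization: leading coefficient of T_n is 2^(n-1), so a_8 = 2^7 = 128. Work downward with a_k = (k+1)(k+2) a_{k+2} / ((k - 8)(k + 8)):
  a_6 = (7)(8)(128) / ((6 - 8)(6 + 8)) = 7168/(-28) = -256
  a_4 = (5)(6)(-256) / ((4 - 8)(4 + 8)) = -7680/(-48) = 160
  a_2 = (3)(4)(160) / ((2 - 8)(2 + 8)) = 1920/(-60) = -32
  a_0 = (1)(2)(-32) / ((0 - 8)(0 + 8)) = -64/(-64) = 1
Hence T_8(x) = 128 x^8 - 256 x^6 + 160 x^4 - 32 x^2 + 1.

T_8(x); series = 128 x^8 - 256 x^6 + 160 x^4 - 32 x^2 + 1
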